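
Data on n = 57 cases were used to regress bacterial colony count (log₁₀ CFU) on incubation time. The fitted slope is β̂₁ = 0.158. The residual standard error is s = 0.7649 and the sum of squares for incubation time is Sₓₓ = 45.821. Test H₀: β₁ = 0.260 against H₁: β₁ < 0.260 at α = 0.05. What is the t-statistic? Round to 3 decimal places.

SE(β̂₁) = s/√Sₓₓ = 0.7649/√45.821 = 0.112998.
t = (0.158 − 0.260) / 0.112998 = -0.903.
df = n − 2 = 55.
One-sided p ≈ 0.1853, which is ≥ 0.05, so fail to reject H₀.
The data do not give significant evidence that the true slope on incubation time is below 0.260 log₁₀ CFU per unit.

t = -0.903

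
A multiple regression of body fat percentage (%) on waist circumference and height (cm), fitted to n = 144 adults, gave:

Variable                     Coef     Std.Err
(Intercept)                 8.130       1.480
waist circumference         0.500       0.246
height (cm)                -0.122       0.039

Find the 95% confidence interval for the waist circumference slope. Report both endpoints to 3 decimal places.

Read off: b = 0.500, SE = 0.246 for waist circumference.
df = n − k − 1 = 144 − 2 − 1 = 141.
t* = t_{0.025, 141} = 1.976931.
Margin = t* × SE = 1.976931 × 0.246 = 0.48633.
CI: 0.500 ± 0.48633 → (0.014, 0.986).

(0.014, 0.986)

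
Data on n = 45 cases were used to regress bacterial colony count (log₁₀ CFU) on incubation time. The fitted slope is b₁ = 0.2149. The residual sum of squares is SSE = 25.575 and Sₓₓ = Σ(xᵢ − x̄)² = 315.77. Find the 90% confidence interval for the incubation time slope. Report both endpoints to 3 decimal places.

MSE = SSE/(n − 2) = 25.575/43 = 0.594767.
SE(b₁) = √(MSE/Sₓₓ) = √(0.594767/315.77) = 0.0433998.
df = n − 2 = 43.
t* = t_{0.05, 43} = 1.681071.
Margin = t* × SE = 1.681071 × 0.0433998 = 0.07296.
CI: 0.2149 ± 0.07296 → (0.142, 0.288).
With 90% confidence, each one-unit increase in incubation time is associated with a change of between 0.142 and 0.288 log₁₀ CFU in bacterial colony count.

(0.142, 0.288)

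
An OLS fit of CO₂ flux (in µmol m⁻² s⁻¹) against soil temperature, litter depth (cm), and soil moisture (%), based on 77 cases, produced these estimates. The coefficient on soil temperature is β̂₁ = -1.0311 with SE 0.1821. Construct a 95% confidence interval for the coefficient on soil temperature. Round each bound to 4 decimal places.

(-1.3940, -0.6682)

df = n − k − 1 = 77 − 3 − 1 = 73.
t* = t_{0.025, 73} = 1.992997.
Margin = t* × SE = 1.992997 × 0.1821 = 0.362925.
CI: -1.0311 ± 0.362925 → (-1.3940, -0.6682).
With 95% confidence, each one-unit increase in soil temperature is associated with a change of between -1.3940 and -0.6682 µmol m⁻² s⁻¹ in CO₂ flux, holding the other predictors fixed.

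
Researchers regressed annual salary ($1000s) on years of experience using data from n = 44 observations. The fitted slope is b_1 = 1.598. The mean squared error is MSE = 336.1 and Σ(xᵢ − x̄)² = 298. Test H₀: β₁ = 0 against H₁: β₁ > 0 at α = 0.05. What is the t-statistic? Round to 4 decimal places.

SE(b_1) = √(MSE/Sₓₓ) = √(336.1/298) = 1.062.
t = 1.598 / 1.062 = 1.5047.
df = n − 2 = 42.
One-sided p ≈ 0.0699, which is ≥ 0.05, so fail to reject H₀.
The data do not give significant evidence that the true slope on years of experience is positive.

t = 1.5047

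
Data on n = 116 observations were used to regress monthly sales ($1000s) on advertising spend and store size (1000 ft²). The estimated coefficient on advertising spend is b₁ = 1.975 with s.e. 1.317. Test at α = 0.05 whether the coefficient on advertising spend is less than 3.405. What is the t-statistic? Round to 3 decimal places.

H₀: β₁ = 3.405 vs H₁: β₁ < 3.405.
t = (b₁ − β₁⁰)/SE = (1.975 − 3.405) / 1.317 = -1.086.
df = n − k − 1 = 116 − 2 − 1 = 113.
One-sided p ≈ 0.1399, which is ≥ 0.05, so fail to reject H₀.
The data do not give significant evidence that the true slope on advertising spend is below 3.405 $1000s per unit, holding the other predictors fixed.

t = -1.086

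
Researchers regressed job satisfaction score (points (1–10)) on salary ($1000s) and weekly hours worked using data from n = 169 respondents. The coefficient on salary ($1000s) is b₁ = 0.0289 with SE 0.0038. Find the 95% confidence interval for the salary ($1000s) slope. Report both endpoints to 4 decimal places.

df = n − k − 1 = 169 − 2 − 1 = 166.
t* = t_{0.025, 166} = 1.974358.
Margin = t* × SE = 1.974358 × 0.0038 = 0.007503.
CI: 0.0289 ± 0.007503 → (0.0214, 0.0364).
With 95% confidence, each one-unit increase in salary ($1000s) is associated with a change of between 0.0214 and 0.0364 points (1–10) in job satisfaction score, holding the other predictors fixed.

(0.0214, 0.0364)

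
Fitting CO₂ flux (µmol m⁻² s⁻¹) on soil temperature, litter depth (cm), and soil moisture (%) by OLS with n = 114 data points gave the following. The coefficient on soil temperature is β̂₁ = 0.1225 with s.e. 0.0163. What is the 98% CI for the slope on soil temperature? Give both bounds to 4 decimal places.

df = n − k − 1 = 114 − 3 − 1 = 110.
t* = t_{0.01, 110} = 2.360726.
Margin = t* × SE = 2.360726 × 0.0163 = 0.038480.
CI: 0.1225 ± 0.038480 → (0.0840, 0.1610).
With 98% confidence, each one-unit increase in soil temperature is associated with a change of between 0.0840 and 0.1610 µmol m⁻² s⁻¹ in CO₂ flux, holding the other predictors fixed.

(0.0840, 0.1610)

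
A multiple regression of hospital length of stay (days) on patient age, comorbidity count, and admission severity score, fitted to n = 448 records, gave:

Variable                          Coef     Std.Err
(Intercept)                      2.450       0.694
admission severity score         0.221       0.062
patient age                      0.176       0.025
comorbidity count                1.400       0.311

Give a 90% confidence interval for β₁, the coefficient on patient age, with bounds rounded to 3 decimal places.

Read off: b = 0.176, SE = 0.025 for patient age.
df = n − k − 1 = 448 − 3 − 1 = 444.
t* = t_{0.05, 444} = 1.648293.
Margin = t* × SE = 1.648293 × 0.025 = 0.04121.
CI: 0.176 ± 0.04121 → (0.135, 0.217).

(0.135, 0.217)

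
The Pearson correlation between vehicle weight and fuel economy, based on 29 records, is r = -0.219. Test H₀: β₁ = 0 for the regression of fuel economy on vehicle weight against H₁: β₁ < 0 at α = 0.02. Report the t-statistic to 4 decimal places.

t = r·√(n − 2)/√(1 − r²) = -0.219·√27/√0.952039 = -1.1663.
df = n − 2 = 27.
One-sided p ≈ 0.1269, which is ≥ 0.02, so fail to reject H₀.
The data do not give significant evidence of a linear association between vehicle weight and fuel economy.

t = -1.1663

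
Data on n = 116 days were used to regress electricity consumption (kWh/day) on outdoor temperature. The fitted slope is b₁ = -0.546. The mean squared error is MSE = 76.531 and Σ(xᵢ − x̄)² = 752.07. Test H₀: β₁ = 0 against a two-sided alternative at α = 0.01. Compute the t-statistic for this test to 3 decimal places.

t = -1.712

SE(b₁) = √(MSE/Sₓₓ) = √(76.531/752.07) = 0.318999.
t = -0.546 / 0.318999 = -1.712.
df = n − 2 = 114.
Two-sided p ≈ 0.0897, which is ≥ 0.01, so fail to reject H₀.
The data do not give significant evidence of an association between outdoor temperature and electricity consumption.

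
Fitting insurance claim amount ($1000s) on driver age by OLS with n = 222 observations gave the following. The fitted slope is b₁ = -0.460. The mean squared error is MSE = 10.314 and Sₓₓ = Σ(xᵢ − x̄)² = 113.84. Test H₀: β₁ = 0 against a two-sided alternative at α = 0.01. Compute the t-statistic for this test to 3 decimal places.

t = -1.528

SE(b₁) = √(MSE/Sₓₓ) = √(10.314/113.84) = 0.301.
t = -0.460 / 0.301 = -1.528.
df = n − 2 = 220.
Two-sided p ≈ 0.1279, which is ≥ 0.01, so fail to reject H₀.
The data do not give significant evidence of an association between driver age and insurance claim amount.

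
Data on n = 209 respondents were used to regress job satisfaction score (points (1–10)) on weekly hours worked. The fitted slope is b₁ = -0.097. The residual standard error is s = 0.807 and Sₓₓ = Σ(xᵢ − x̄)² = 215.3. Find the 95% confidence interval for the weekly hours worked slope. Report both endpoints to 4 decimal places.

(-0.2054, 0.0114)

SE(b₁) = s/√Sₓₓ = 0.807/√215.3 = 0.0549986.
df = n − 2 = 207.
t* = t_{0.025, 207} = 1.97149.
Margin = t* × SE = 1.97149 × 0.0549986 = 0.108429.
CI: -0.097 ± 0.108429 → (-0.2054, 0.0114).
With 95% confidence, each one-unit increase in weekly hours worked is associated with a change of between -0.2054 and 0.0114 points (1–10) in job satisfaction score.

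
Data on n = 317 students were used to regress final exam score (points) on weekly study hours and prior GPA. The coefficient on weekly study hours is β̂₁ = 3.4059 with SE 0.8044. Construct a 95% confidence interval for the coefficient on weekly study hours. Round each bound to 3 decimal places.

df = n − k − 1 = 317 − 2 − 1 = 314.
t* = t_{0.025, 314} = 1.967548.
Margin = t* × SE = 1.967548 × 0.8044 = 1.58270.
CI: 3.4059 ± 1.58270 → (1.823, 4.989).
With 95% confidence, each one-unit increase in weekly study hours is associated with a change of between 1.823 and 4.989 points in final exam score, holding the other predictors fixed.

(1.823, 4.989)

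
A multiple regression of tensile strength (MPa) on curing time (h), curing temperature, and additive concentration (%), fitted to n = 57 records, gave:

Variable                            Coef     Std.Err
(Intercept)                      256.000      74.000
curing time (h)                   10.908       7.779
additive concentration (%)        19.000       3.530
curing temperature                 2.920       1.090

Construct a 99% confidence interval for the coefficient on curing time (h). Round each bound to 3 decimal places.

(-9.876, 31.692)

Read off: b = 10.908, SE = 7.779 for curing time (h).
df = n − k − 1 = 57 − 3 − 1 = 53.
t* = t_{0.005, 53} = 2.671823.
Margin = t* × SE = 2.671823 × 7.779 = 20.78411.
CI: 10.908 ± 20.78411 → (-9.876, 31.692).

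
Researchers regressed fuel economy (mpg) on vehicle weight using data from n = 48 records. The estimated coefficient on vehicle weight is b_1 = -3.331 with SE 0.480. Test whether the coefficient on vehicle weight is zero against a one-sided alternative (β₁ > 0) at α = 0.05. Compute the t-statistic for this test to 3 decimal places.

t = -6.940

H₀: β₁ = 0 vs H₁: β₁ > 0.
t = (b_1 − β₁⁰)/SE = -3.331 / 0.480 = -6.940.
df = n − 2 = 48 − 2 = 46.
One-sided p ≈ 1.0000, which is ≥ 0.05, so fail to reject H₀.
The data do not give significant evidence that the true slope on vehicle weight is positive.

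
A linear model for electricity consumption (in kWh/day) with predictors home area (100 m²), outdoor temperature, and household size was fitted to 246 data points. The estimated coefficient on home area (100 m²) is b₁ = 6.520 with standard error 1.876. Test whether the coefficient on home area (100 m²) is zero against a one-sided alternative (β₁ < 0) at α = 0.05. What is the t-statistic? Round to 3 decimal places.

H₀: β₁ = 0 vs H₁: β₁ < 0.
t = (b₁ − β₁⁰)/SE = 6.520 / 1.876 = 3.475.
df = n − k − 1 = 246 − 3 − 1 = 242.
One-sided p ≈ 0.9997, which is ≥ 0.05, so fail to reject H₀.
The data do not give significant evidence that the true slope on home area (100 m²) is negative, holding the other predictors fixed.

t = 3.475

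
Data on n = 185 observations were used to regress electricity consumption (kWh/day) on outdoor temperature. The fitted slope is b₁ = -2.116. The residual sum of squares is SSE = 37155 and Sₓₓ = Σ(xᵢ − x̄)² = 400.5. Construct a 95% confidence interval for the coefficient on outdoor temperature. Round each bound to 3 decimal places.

(-3.521, -0.711)

MSE = SSE/(n − 2) = 37155/183 = 203.033.
SE(b₁) = √(MSE/Sₓₓ) = √(203.033/400.5) = 0.712003.
df = n − 2 = 183.
t* = t_{0.025, 183} = 1.973012.
Margin = t* × SE = 1.973012 × 0.712003 = 1.40479.
CI: -2.116 ± 1.40479 → (-3.521, -0.711).
With 95% confidence, each one-unit increase in outdoor temperature is associated with a change of between -3.521 and -0.711 kWh/day in electricity consumption.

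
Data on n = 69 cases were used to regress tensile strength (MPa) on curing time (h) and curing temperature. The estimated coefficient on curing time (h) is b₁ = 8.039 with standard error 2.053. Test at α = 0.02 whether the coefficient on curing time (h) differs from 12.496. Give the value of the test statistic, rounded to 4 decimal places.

H₀: β₁ = 12.496 vs H₁: β₁ ≠ 12.496.
t = (b₁ − β₁⁰)/SE = (8.039 − 12.496) / 2.053 = -2.1710.
df = n − k − 1 = 69 − 2 − 1 = 66.
Two-sided p ≈ 0.0335, which is ≥ 0.02, so fail to reject H₀.
The data are consistent with a true slope of 12.496 MPa per unit of curing time (h), holding the other predictors fixed.

t = -2.1710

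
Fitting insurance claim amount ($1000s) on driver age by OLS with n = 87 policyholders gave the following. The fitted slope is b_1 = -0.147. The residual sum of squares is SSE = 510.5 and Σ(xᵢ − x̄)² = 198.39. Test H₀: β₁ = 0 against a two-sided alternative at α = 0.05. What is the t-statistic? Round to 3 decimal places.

MSE = SSE/(n − 2) = 510.5/85 = 6.00588.
SE(b_1) = √(MSE/Sₓₓ) = √(6.00588/198.39) = 0.173992.
t = -0.147 / 0.173992 = -0.845.
df = n − 2 = 85.
Two-sided p ≈ 0.4006, which is ≥ 0.05, so fail to reject H₀.
The data do not give significant evidence of an association between driver age and insurance claim amount.

t = -0.845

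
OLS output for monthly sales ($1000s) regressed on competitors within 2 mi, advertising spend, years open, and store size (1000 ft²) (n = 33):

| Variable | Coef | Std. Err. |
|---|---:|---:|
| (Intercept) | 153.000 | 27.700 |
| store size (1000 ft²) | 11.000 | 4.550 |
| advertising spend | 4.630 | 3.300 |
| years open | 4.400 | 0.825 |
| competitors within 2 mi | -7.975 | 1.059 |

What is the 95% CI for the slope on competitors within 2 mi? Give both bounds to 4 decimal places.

(-10.1443, -5.8057)

Read off: b = -7.975, SE = 1.059 for competitors within 2 mi.
df = n − k − 1 = 33 − 4 − 1 = 28.
t* = t_{0.025, 28} = 2.048407.
Margin = t* × SE = 2.048407 × 1.059 = 2.169263.
CI: -7.975 ± 2.169263 → (-10.1443, -5.8057).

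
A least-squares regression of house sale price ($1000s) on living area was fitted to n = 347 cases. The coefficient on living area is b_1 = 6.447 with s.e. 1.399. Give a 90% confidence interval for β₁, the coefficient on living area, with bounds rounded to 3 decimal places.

(4.140, 8.754)

df = n − 2 = 347 − 2 = 345.
t* = t_{0.05, 345} = 1.649282.
Margin = t* × SE = 1.649282 × 1.399 = 2.30735.
CI: 6.447 ± 2.30735 → (4.140, 8.754).
With 90% confidence, each one-unit increase in living area is associated with a change of between 4.140 and 8.754 $1000s in house sale price.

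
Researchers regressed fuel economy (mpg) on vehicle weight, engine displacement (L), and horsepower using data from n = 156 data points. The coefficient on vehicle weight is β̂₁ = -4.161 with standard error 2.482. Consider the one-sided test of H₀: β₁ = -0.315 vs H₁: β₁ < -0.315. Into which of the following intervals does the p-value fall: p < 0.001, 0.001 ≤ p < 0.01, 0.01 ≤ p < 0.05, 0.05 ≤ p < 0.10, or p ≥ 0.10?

t = (-4.161 − (-0.315)) / 2.482 = -1.550.
df = n − k − 1 = 156 − 3 − 1 = 152.
One-sided p = P(T_{152} < t) ≈ 0.0617.
So 0.05 ≤ p < 0.10.

0.05 ≤ p < 0.10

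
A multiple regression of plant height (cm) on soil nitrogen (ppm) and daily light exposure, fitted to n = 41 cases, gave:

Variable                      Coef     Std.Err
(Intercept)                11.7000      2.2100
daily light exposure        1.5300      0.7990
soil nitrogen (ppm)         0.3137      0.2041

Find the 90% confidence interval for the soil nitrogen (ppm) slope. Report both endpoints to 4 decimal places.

Read off: b = 0.3137, SE = 0.2041 for soil nitrogen (ppm).
df = n − k − 1 = 41 − 2 − 1 = 38.
t* = t_{0.05, 38} = 1.685954.
Margin = t* × SE = 1.685954 × 0.2041 = 0.344103.
CI: 0.3137 ± 0.344103 → (-0.0304, 0.6578).

(-0.0304, 0.6578)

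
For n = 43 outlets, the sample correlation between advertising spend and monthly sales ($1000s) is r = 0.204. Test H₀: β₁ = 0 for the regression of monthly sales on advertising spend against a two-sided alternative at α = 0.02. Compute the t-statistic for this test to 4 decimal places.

t = r·√(n − 2)/√(1 − r²) = 0.204·√41/√0.958384 = 1.3343.
df = n − 2 = 41.
Two-sided p ≈ 0.1895, which is ≥ 0.02, so fail to reject H₀.
The data do not give significant evidence of a linear association between advertising spend and monthly sales.

t = 1.3343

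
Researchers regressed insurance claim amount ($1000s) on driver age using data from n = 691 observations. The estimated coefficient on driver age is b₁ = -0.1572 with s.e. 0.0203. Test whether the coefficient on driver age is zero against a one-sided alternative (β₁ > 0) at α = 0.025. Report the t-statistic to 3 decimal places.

H₀: β₁ = 0 vs H₁: β₁ > 0.
t = (b₁ − β₁⁰)/SE = -0.1572 / 0.0203 = -7.744.
df = n − 2 = 691 − 2 = 689.
One-sided p ≈ 1.0000, which is ≥ 0.025, so fail to reject H₀.
The data do not give significant evidence that the true slope on driver age is positive.

t = -7.744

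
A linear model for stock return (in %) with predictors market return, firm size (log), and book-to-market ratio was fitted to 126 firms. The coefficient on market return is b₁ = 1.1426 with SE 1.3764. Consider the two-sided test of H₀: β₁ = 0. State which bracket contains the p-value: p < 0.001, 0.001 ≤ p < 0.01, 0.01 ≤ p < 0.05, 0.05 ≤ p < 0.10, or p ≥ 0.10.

p ≥ 0.10

t = 1.1426 / 1.3764 = 0.830.
df = n − k − 1 = 126 − 3 − 1 = 122.
Two-sided p = 2·P(T_{122} > |t|) ≈ 0.4081.
So p ≥ 0.10.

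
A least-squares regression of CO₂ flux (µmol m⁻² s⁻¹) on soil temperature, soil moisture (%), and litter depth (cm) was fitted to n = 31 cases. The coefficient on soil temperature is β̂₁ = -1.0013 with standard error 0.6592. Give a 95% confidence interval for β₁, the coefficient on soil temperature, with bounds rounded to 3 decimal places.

df = n − k − 1 = 31 − 3 − 1 = 27.
t* = t_{0.025, 27} = 2.051831.
Margin = t* × SE = 2.051831 × 0.6592 = 1.35257.
CI: -1.0013 ± 1.35257 → (-2.354, 0.351).
With 95% confidence, each one-unit increase in soil temperature is associated with a change of between -2.354 and 0.351 µmol m⁻² s⁻¹ in CO₂ flux, holding the other predictors fixed.

(-2.354, 0.351)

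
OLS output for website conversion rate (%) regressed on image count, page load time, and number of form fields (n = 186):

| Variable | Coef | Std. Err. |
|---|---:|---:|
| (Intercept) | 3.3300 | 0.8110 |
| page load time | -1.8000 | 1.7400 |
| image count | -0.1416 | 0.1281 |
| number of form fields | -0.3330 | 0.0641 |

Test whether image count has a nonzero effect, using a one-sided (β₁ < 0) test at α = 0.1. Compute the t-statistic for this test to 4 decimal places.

Read off: b = -0.1416, SE = 0.1281 for image count.
H₀: β₁ = 0 vs H₁: β₁ < 0.
t = -0.1416 / 0.1281 = -1.1054.
df = n − k − 1 = 186 − 3 − 1 = 182.
One-sided p ≈ 0.1352, which is ≥ 0.1, so fail to reject H₀.
The data do not give significant evidence that the true slope on image count is negative, holding the other predictors fixed.

t = -1.1054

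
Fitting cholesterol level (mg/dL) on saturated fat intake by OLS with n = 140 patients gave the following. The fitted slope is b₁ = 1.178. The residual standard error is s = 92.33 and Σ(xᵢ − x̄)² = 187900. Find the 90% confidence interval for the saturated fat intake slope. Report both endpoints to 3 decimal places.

SE(b₁) = s/√Sₓₓ = 92.33/√187900 = 0.213.
df = n − 2 = 138.
t* = t_{0.05, 138} = 1.65597.
Margin = t* × SE = 1.65597 × 0.213 = 0.35272.
CI: 1.178 ± 0.35272 → (0.825, 1.531).
With 90% confidence, each one-unit increase in saturated fat intake is associated with a change of between 0.825 and 1.531 mg/dL in cholesterol level.

(0.825, 1.531)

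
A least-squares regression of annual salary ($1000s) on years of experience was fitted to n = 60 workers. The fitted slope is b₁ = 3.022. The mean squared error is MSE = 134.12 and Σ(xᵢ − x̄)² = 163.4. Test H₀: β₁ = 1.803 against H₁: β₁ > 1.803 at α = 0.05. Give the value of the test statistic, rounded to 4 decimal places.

SE(b₁) = √(MSE/Sₓₓ) = √(134.12/163.4) = 0.905984.
t = (3.022 − 1.803) / 0.905984 = 1.3455.
df = n − 2 = 58.
One-sided p ≈ 0.0919, which is ≥ 0.05, so fail to reject H₀.
The data do not give significant evidence that the true slope on years of experience exceeds 1.803 $1000s per unit.

t = 1.3455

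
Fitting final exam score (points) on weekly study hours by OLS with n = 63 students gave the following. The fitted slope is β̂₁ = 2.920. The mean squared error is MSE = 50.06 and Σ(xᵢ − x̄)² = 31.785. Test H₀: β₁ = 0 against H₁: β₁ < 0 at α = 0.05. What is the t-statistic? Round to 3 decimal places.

SE(β̂₁) = √(MSE/Sₓₓ) = √(50.06/31.785) = 1.25497.
t = 2.920 / 1.25497 = 2.327.
df = n − 2 = 61.
One-sided p ≈ 0.9883, which is ≥ 0.05, so fail to reject H₀.
The data do not give significant evidence that the true slope on weekly study hours is negative.

t = 2.327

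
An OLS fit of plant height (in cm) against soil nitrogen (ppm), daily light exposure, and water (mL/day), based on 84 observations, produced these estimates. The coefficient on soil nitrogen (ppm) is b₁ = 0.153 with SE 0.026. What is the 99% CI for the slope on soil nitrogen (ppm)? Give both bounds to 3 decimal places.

(0.084, 0.222)

df = n − k − 1 = 84 − 3 − 1 = 80.
t* = t_{0.005, 80} = 2.638691.
Margin = t* × SE = 2.638691 × 0.026 = 0.06861.
CI: 0.153 ± 0.06861 → (0.084, 0.222).
With 99% confidence, each one-unit increase in soil nitrogen (ppm) is associated with a change of between 0.084 and 0.222 cm in plant height, holding the other predictors fixed.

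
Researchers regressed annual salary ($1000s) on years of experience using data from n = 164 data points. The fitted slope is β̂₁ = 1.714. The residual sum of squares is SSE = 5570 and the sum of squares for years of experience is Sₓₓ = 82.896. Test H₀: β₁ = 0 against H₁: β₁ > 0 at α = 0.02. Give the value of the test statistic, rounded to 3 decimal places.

t = 2.661

MSE = SSE/(n − 2) = 5570/162 = 34.3827.
SE(β̂₁) = √(MSE/Sₓₓ) = √(34.3827/82.896) = 0.644026.
t = 1.714 / 0.644026 = 2.661.
df = n − 2 = 162.
One-sided p ≈ 0.0043, which is < 0.02, so reject H₀.
There is evidence that the true slope on years of experience is positive.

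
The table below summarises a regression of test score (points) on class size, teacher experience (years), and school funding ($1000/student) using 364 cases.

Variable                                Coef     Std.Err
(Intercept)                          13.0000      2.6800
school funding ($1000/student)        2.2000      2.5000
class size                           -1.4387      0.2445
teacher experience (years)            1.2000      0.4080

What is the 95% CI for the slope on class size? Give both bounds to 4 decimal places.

Read off: b = -1.4387, SE = 0.2445 for class size.
df = n − k − 1 = 364 − 3 − 1 = 360.
t* = t_{0.025, 360} = 1.966575.
Margin = t* × SE = 1.966575 × 0.2445 = 0.480828.
CI: -1.4387 ± 0.480828 → (-1.9195, -0.9579).

(-1.9195, -0.9579)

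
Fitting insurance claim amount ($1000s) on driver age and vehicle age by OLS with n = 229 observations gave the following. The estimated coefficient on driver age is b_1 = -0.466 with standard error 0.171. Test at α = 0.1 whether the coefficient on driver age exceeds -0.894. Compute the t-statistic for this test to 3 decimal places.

t = 2.503

H₀: β₁ = -0.894 vs H₁: β₁ > -0.894.
t = (b_1 − β₁⁰)/SE = (-0.466 − (-0.894)) / 0.171 = 2.503.
df = n − k − 1 = 229 − 2 − 1 = 226.
One-sided p ≈ 0.0065, which is < 0.1, so reject H₀.
There is evidence that the true slope on driver age exceeds -0.894 $1000s per unit, holding the other predictors fixed.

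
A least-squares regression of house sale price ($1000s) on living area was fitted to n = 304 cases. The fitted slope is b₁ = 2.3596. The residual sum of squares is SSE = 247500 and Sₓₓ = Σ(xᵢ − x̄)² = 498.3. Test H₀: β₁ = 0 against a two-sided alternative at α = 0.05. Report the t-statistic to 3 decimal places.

t = 1.840

MSE = SSE/(n − 2) = 247500/302 = 819.536.
SE(b₁) = √(MSE/Sₓₓ) = √(819.536/498.3) = 1.28244.
t = 2.3596 / 1.28244 = 1.840.
df = n − 2 = 302.
Two-sided p ≈ 0.0668, which is ≥ 0.05, so fail to reject H₀.
The data do not give significant evidence of an association between living area and house sale price.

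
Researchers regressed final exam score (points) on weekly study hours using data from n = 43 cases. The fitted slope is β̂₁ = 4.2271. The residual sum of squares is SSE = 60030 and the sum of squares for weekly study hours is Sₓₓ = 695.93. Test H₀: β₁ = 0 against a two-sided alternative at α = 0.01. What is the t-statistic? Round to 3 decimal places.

t = 2.914

MSE = SSE/(n − 2) = 60030/41 = 1464.15.
SE(β̂₁) = √(MSE/Sₓₓ) = √(1464.15/695.93) = 1.45047.
t = 4.2271 / 1.45047 = 2.914.
df = n − 2 = 41.
Two-sided p ≈ 0.0058, which is < 0.01, so reject H₀.
There is evidence that weekly study hours is associated with final exam score.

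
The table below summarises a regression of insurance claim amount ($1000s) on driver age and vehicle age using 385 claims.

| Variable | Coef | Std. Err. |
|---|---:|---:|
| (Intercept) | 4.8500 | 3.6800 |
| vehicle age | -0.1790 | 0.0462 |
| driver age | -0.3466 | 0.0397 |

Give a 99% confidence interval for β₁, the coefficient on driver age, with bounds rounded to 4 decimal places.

Read off: b = -0.3466, SE = 0.0397 for driver age.
df = n − k − 1 = 385 − 2 − 1 = 382.
t* = t_{0.005, 382} = 2.588761.
Margin = t* × SE = 2.588761 × 0.0397 = 0.102774.
CI: -0.3466 ± 0.102774 → (-0.4494, -0.2438).

(-0.4494, -0.2438)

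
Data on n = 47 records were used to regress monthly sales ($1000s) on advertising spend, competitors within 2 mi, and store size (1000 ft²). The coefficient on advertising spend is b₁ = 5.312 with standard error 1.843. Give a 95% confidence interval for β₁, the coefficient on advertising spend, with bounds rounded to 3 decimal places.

df = n − k − 1 = 47 − 3 − 1 = 43.
t* = t_{0.025, 43} = 2.016692.
Margin = t* × SE = 2.016692 × 1.843 = 3.71676.
CI: 5.312 ± 3.71676 → (1.595, 9.029).
With 95% confidence, each one-unit increase in advertising spend is associated with a change of between 1.595 and 9.029 $1000s in monthly sales, holding the other predictors fixed.

(1.595, 9.029)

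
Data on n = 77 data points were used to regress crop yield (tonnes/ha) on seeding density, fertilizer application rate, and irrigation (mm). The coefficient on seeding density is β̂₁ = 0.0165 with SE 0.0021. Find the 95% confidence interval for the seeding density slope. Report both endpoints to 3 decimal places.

(0.012, 0.021)

df = n − k − 1 = 77 − 3 − 1 = 73.
t* = t_{0.025, 73} = 1.992997.
Margin = t* × SE = 1.992997 × 0.0021 = 0.00419.
CI: 0.0165 ± 0.00419 → (0.012, 0.021).
With 95% confidence, each one-unit increase in seeding density is associated with a change of between 0.012 and 0.021 tonnes/ha in crop yield, holding the other predictors fixed.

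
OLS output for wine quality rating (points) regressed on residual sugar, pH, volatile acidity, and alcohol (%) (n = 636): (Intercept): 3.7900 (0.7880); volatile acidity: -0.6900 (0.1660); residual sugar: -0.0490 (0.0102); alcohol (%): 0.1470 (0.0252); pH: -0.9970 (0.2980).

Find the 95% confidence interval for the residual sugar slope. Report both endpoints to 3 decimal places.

Read off: b = -0.0490, SE = 0.0102 for residual sugar.
df = n − k − 1 = 636 − 4 − 1 = 631.
t* = t_{0.025, 631} = 1.963731.
Margin = t* × SE = 1.963731 × 0.0102 = 0.02003.
CI: -0.0490 ± 0.02003 → (-0.069, -0.029).

(-0.069, -0.029)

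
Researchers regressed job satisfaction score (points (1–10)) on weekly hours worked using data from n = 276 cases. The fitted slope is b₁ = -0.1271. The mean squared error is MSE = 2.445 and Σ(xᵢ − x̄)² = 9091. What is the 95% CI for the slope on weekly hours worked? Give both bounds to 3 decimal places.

(-0.159, -0.095)

SE(b₁) = √(MSE/Sₓₓ) = √(2.445/9091) = 0.0163996.
df = n − 2 = 274.
t* = t_{0.025, 274} = 1.96866.
Margin = t* × SE = 1.96866 × 0.0163996 = 0.03229.
CI: -0.1271 ± 0.03229 → (-0.159, -0.095).
With 95% confidence, each one-unit increase in weekly hours worked is associated with a change of between -0.159 and -0.095 points (1–10) in job satisfaction score.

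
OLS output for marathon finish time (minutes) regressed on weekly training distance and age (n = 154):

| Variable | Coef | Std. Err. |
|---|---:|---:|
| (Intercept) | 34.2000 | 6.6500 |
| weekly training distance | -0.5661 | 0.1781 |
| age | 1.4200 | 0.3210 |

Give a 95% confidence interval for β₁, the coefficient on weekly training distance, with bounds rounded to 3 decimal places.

(-0.918, -0.214)

Read off: b = -0.5661, SE = 0.1781 for weekly training distance.
df = n − k − 1 = 154 − 2 − 1 = 151.
t* = t_{0.025, 151} = 1.975799.
Margin = t* × SE = 1.975799 × 0.1781 = 0.35189.
CI: -0.5661 ± 0.35189 → (-0.918, -0.214).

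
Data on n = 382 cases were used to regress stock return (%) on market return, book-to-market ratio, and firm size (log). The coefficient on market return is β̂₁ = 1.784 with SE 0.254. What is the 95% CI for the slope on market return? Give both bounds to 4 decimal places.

df = n − k − 1 = 382 − 3 − 1 = 378.
t* = t_{0.025, 378} = 1.96626.
Margin = t* × SE = 1.96626 × 0.254 = 0.499430.
CI: 1.784 ± 0.499430 → (1.2846, 2.2834).
With 95% confidence, each one-unit increase in market return is associated with a change of between 1.2846 and 2.2834 % in stock return, holding the other predictors fixed.

(1.2846, 2.2834)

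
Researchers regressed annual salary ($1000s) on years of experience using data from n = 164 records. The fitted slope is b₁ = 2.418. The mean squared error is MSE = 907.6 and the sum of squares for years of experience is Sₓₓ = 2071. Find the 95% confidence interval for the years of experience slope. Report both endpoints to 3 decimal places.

(1.111, 3.725)

SE(b₁) = √(MSE/Sₓₓ) = √(907.6/2071) = 0.661999.
df = n − 2 = 162.
t* = t_{0.025, 162} = 1.974716.
Margin = t* × SE = 1.974716 × 0.661999 = 1.30726.
CI: 2.418 ± 1.30726 → (1.111, 3.725).
With 95% confidence, each one-unit increase in years of experience is associated with a change of between 1.111 and 3.725 $1000s in annual salary.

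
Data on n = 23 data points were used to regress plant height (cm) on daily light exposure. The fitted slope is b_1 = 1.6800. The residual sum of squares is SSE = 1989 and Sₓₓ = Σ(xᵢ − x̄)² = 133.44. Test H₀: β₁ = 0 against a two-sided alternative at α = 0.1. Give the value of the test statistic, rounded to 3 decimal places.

MSE = SSE/(n − 2) = 1989/21 = 94.7143.
SE(b_1) = √(MSE/Sₓₓ) = √(94.7143/133.44) = 0.84249.
t = 1.6800 / 0.84249 = 1.994.
df = n − 2 = 21.
Two-sided p ≈ 0.0593, which is < 0.1, so reject H₀.
There is evidence that daily light exposure is associated with plant height.

t = 1.994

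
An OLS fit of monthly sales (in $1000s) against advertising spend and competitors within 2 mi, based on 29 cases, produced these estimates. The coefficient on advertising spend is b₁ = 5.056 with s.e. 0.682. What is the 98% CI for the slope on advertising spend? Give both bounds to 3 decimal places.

df = n − k − 1 = 29 − 2 − 1 = 26.
t* = t_{0.01, 26} = 2.47863.
Margin = t* × SE = 2.47863 × 0.682 = 1.69043.
CI: 5.056 ± 1.69043 → (3.366, 6.746).
With 98% confidence, each one-unit increase in advertising spend is associated with a change of between 3.366 and 6.746 $1000s in monthly sales, holding the other predictors fixed.

(3.366, 6.746)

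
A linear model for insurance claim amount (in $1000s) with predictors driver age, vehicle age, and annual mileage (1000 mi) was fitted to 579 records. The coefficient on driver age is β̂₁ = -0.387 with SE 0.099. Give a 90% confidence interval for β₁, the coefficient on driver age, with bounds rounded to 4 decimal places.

(-0.5501, -0.2239)

df = n − k − 1 = 579 − 3 − 1 = 575.
t* = t_{0.05, 575} = 1.647508.
Margin = t* × SE = 1.647508 × 0.099 = 0.163103.
CI: -0.387 ± 0.163103 → (-0.5501, -0.2239).
With 90% confidence, each one-unit increase in driver age is associated with a change of between -0.5501 and -0.2239 $1000s in insurance claim amount, holding the other predictors fixed.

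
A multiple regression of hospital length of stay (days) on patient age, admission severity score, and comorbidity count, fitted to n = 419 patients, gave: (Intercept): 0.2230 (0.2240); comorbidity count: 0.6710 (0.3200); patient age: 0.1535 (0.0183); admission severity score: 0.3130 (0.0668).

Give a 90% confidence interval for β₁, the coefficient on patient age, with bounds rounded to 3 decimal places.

Read off: b = 0.1535, SE = 0.0183 for patient age.
df = n − k − 1 = 419 − 3 − 1 = 415.
t* = t_{0.05, 415} = 1.648534.
Margin = t* × SE = 1.648534 × 0.0183 = 0.03017.
CI: 0.1535 ± 0.03017 → (0.123, 0.184).

(0.123, 0.184)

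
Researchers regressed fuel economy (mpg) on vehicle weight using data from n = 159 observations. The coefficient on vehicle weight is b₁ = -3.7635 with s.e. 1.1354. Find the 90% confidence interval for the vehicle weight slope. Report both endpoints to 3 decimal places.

df = n − 2 = 159 − 2 = 157.
t* = t_{0.05, 157} = 1.654617.
Margin = t* × SE = 1.654617 × 1.1354 = 1.87865.
CI: -3.7635 ± 1.87865 → (-5.642, -1.885).
With 90% confidence, each one-unit increase in vehicle weight is associated with a change of between -5.642 and -1.885 mpg in fuel economy.

(-5.642, -1.885)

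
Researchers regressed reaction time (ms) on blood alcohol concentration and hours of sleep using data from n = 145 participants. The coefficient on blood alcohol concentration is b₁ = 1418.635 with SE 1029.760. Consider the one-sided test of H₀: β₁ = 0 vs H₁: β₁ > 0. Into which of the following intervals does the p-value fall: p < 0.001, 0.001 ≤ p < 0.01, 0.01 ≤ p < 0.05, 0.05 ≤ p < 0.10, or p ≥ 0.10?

t = 1418.635 / 1029.760 = 1.378.
df = n − k − 1 = 145 − 2 − 1 = 142.
One-sided p = P(T_{142} > t) ≈ 0.0852.
So 0.05 ≤ p < 0.10.

0.05 ≤ p < 0.10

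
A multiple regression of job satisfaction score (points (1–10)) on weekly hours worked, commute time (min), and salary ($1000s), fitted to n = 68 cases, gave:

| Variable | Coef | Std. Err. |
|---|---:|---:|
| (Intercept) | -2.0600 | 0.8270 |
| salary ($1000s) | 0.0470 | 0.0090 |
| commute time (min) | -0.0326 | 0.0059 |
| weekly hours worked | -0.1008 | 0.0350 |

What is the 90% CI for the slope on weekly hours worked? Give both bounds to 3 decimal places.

Read off: b = -0.1008, SE = 0.0350 for weekly hours worked.
df = n − k − 1 = 68 − 3 − 1 = 64.
t* = t_{0.05, 64} = 1.669013.
Margin = t* × SE = 1.669013 × 0.0350 = 0.05842.
CI: -0.1008 ± 0.05842 → (-0.159, -0.042).

(-0.159, -0.042)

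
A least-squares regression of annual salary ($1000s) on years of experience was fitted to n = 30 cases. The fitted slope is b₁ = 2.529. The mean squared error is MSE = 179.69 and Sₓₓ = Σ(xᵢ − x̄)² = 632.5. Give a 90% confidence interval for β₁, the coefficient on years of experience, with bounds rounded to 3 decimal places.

(1.622, 3.436)

SE(b₁) = √(MSE/Sₓₓ) = √(179.69/632.5) = 0.533005.
df = n − 2 = 28.
t* = t_{0.05, 28} = 1.701131.
Margin = t* × SE = 1.701131 × 0.533005 = 0.90671.
CI: 2.529 ± 0.90671 → (1.622, 3.436).
With 90% confidence, each one-unit increase in years of experience is associated with a change of between 1.622 and 3.436 $1000s in annual salary.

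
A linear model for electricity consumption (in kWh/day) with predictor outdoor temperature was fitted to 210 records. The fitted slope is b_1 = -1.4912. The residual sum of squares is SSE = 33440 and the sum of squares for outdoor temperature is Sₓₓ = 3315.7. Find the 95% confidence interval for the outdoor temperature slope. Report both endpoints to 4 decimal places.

(-1.9253, -1.0571)

MSE = SSE/(n − 2) = 33440/208 = 160.769.
SE(b_1) = √(MSE/Sₓₓ) = √(160.769/3315.7) = 0.220198.
df = n − 2 = 208.
t* = t_{0.025, 208} = 1.971435.
Margin = t* × SE = 1.971435 × 0.220198 = 0.434106.
CI: -1.4912 ± 0.434106 → (-1.9253, -1.0571).
With 95% confidence, each one-unit increase in outdoor temperature is associated with a change of between -1.9253 and -1.0571 kWh/day in electricity consumption.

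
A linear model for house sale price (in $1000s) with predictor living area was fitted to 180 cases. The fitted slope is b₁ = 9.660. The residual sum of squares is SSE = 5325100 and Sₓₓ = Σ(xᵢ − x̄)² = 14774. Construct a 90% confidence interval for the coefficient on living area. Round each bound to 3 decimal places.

MSE = SSE/(n − 2) = 5325100/178 = 29916.3.
SE(b₁) = √(MSE/Sₓₓ) = √(29916.3/14774) = 1.423.
df = n − 2 = 178.
t* = t_{0.05, 178} = 1.653459.
Margin = t* × SE = 1.653459 × 1.423 = 2.35287.
CI: 9.660 ± 2.35287 → (7.307, 12.013).
With 90% confidence, each one-unit increase in living area is associated with a change of between 7.307 and 12.013 $1000s in house sale price.

(7.307, 12.013)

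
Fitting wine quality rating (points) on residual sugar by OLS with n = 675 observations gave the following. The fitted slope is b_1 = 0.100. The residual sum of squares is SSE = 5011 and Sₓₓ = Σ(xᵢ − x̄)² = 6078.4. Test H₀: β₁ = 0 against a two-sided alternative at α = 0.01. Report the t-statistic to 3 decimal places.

MSE = SSE/(n − 2) = 5011/673 = 7.44577.
SE(b_1) = √(MSE/Sₓₓ) = √(7.44577/6078.4) = 0.0349994.
t = 0.100 / 0.0349994 = 2.857.
df = n − 2 = 673.
Two-sided p ≈ 0.0044, which is < 0.01, so reject H₀.
There is evidence that residual sugar is associated with wine quality rating.

t = 2.857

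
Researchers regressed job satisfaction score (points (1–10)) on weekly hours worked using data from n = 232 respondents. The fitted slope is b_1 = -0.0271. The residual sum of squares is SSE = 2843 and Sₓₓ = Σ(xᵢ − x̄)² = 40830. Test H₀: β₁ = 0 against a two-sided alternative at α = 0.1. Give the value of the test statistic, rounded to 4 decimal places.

MSE = SSE/(n − 2) = 2843/230 = 12.3609.
SE(b_1) = √(MSE/Sₓₓ) = √(12.3609/40830) = 0.0173994.
t = -0.0271 / 0.0173994 = -1.5575.
df = n − 2 = 230.
Two-sided p ≈ 0.1207, which is ≥ 0.1, so fail to reject H₀.
The data do not give significant evidence of an association between weekly hours worked and job satisfaction score.

t = -1.5575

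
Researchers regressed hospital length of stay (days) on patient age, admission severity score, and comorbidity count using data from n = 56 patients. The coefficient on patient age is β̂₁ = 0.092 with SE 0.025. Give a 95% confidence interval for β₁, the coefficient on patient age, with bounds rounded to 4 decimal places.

df = n − k − 1 = 56 − 3 − 1 = 52.
t* = t_{0.025, 52} = 2.006647.
Margin = t* × SE = 2.006647 × 0.025 = 0.050166.
CI: 0.092 ± 0.050166 → (0.0418, 0.1422).
With 95% confidence, each one-unit increase in patient age is associated with a change of between 0.0418 and 0.1422 days in hospital length of stay, holding the other predictors fixed.

(0.0418, 0.1422)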